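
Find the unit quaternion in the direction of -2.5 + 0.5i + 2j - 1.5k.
-0.7001 + 0.14i + 0.5601j - 0.4201k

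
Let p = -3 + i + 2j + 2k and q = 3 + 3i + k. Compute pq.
-14 - 4i + 11j - 3k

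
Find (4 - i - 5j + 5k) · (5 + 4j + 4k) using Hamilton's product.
20 - 45i - 5j + 37k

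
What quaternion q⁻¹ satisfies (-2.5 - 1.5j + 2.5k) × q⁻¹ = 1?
-0.1695 + 0.1017j - 0.1695k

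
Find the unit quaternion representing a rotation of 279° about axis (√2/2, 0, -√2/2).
-0.7604 + 0.4592i - 0.4592k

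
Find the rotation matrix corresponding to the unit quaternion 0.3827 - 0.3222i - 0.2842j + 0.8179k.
[[-0.4995, -0.4429, -0.7446], [0.8092, -0.5455, -0.2183], [-0.3095, -0.7115, 0.6308]]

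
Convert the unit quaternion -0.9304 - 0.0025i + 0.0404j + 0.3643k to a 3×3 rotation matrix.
[[0.7313, 0.6777, -0.077], [-0.6781, 0.7346, 0.0248], [0.0734, 0.0341, 0.9967]]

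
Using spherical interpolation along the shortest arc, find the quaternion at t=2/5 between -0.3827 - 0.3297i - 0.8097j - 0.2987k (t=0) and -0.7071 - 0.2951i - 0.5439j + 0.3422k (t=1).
-0.5549 - 0.3407i - 0.7578j - 0.0422k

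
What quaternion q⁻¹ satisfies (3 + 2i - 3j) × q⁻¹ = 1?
0.1364 - 0.0909i + 0.1364j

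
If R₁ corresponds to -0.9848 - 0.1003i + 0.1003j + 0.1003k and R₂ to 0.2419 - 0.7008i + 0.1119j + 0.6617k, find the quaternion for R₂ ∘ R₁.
-0.3861 + 0.6107i - 0.082j - 0.6864k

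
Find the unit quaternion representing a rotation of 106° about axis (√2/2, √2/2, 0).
0.6018 + 0.5647i + 0.5647j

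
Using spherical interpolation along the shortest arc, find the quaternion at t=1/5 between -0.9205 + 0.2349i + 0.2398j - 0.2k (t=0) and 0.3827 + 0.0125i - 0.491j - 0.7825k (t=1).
-0.917 + 0.2052i + 0.3411j + 0.027k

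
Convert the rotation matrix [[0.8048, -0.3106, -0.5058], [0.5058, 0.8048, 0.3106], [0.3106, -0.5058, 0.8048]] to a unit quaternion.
0.9239 - 0.2209i - 0.2209j + 0.2209k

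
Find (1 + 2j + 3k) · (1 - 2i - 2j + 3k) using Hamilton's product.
-4 + 10i - 6j + 10k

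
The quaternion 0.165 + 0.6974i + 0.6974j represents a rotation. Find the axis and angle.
axis = (√2/2, √2/2, 0), θ = 161°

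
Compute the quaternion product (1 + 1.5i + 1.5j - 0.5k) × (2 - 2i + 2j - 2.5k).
0.75 - 1.75i + 9.75j + 2.5k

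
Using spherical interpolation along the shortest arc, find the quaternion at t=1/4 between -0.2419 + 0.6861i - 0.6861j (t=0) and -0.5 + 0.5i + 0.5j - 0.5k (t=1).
-0.3943 + 0.7905i - 0.4333j - 0.1786k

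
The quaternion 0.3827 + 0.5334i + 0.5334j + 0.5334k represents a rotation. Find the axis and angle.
axis = (√3/3, √3/3, √3/3), θ = 3π/4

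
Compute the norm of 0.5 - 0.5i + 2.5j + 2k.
3.279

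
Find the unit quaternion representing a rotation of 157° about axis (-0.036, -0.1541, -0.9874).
0.1994 - 0.0353i - 0.151j - 0.9676k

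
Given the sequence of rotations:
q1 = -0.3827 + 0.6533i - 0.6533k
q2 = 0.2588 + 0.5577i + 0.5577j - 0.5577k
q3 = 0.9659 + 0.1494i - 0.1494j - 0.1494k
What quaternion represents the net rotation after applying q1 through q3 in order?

q2 · q1 = -0.8277 - 0.4087i - 0.2134j - 0.32k
q3 · q2 · q1 = -0.8181 - 0.5025i + 0.0264j - 0.2784k
-0.8181 - 0.5025i + 0.0264j - 0.2784k


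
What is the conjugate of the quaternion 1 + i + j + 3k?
1 - i - j - 3k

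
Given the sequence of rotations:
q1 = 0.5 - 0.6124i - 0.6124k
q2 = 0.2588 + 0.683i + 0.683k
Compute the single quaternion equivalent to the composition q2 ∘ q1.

q2 · q1 = 0.9659 + 0.183i + 0.183k
0.9659 + 0.183i + 0.183k


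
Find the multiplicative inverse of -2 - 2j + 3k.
-0.1176 + 0.1176j - 0.1765k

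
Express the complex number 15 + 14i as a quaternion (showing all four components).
15 + 14i + 0j + 0k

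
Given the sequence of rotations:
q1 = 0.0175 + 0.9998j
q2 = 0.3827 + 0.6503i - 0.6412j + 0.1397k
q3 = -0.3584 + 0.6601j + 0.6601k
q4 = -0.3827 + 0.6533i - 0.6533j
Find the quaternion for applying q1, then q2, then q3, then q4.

q2 · q1 = 0.6478 - 0.1283i + 0.3714j + 0.6526k
q3 · q2 · q1 = -0.9081 + 0.2316i + 0.2098j + 0.2784k
q4 · q3 · q2 · q1 = 0.3333 - 0.8638i + 0.3311j + 0.1818k
0.3333 - 0.8638i + 0.3311j + 0.1818k


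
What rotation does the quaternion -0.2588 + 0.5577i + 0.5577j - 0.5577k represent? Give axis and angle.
axis = (√3/3, √3/3, -√3/3), θ = 7π/6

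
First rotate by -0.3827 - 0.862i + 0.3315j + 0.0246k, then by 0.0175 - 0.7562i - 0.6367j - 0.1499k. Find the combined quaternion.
-0.4438 + 0.3083i + 0.3973j - 0.7417k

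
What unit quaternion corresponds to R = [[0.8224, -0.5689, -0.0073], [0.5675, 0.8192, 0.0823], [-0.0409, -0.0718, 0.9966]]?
0.9537 - 0.0404i + 0.0088j + 0.2979k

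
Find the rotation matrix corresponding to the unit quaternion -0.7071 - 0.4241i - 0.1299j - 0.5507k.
[[0.3597, -0.6686, 0.6508], [0.889, 0.0337, -0.4567], [0.2834, 0.7428, 0.6065]]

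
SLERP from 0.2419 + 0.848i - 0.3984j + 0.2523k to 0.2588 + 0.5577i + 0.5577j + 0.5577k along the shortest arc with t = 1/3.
0.2857 + 0.8611i - 0.0749j + 0.4138k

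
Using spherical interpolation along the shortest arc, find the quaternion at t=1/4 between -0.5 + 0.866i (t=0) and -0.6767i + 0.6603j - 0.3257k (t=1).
-0.4015 + 0.8908i - 0.1907j + 0.094k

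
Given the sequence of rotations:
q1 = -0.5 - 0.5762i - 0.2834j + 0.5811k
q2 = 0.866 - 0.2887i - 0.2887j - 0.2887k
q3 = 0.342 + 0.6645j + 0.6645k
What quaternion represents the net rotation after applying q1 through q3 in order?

q2 · q1 = -0.5134 - 0.6042i + 0.233j + 0.5631k
q3 · q2 · q1 = -0.7046 + 0.0127i - 0.663j + 0.2529k
-0.7046 + 0.0127i - 0.663j + 0.2529k


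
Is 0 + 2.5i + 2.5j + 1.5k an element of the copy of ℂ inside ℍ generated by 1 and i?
No. The quaternion 2.5i + 2.5j + 1.5k has j-coefficient y = 2.5 and k-coefficient z = 1.5, not both zero, so it does not lie in the complex subalgebra spanned by 1 and i.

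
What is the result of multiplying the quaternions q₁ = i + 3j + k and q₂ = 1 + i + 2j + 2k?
-9 + 5i + 2j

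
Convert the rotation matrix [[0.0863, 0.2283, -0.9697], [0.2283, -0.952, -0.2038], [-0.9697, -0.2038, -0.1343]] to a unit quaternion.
0.737i + 0.1549j - 0.6579k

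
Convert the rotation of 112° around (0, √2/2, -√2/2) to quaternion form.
0.5592 + 0.5862j - 0.5862k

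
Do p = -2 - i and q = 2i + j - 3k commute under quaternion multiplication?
No: pq = 2 - 4i - 5j + 5k ≠ 2 - 4i + j + 7k = qp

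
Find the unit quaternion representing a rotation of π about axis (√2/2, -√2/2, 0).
0.7071i - 0.7071j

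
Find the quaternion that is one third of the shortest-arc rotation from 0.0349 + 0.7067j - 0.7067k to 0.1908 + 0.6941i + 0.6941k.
-0.0498 - 0.2759i + 0.5267j - 0.8025k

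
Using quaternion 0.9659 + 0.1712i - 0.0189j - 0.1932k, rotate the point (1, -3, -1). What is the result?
(-0.073, -2.656, -1.984)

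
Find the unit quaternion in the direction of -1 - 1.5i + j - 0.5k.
-0.4714 - 0.7071i + 0.4714j - 0.2357k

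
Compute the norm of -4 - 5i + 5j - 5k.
√91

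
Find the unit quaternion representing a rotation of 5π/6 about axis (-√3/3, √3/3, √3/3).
0.2588 - 0.5577i + 0.5577j + 0.5577k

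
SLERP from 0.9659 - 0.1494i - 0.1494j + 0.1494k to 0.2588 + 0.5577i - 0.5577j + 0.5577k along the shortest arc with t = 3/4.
0.5293 + 0.4238i - 0.5198j + 0.5198k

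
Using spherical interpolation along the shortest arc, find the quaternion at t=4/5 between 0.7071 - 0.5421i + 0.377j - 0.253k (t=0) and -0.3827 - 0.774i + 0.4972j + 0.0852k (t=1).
-0.155 - 0.8277i + 0.5392j + 0.0096k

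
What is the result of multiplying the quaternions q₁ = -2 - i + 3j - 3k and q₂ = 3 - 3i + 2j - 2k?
-21 + 3i + 12j + 2k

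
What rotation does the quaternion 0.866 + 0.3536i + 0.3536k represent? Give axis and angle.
axis = (√2/2, 0, √2/2), θ = π/3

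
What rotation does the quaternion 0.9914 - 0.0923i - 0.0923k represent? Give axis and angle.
axis = (-√2/2, 0, -√2/2), θ = 15°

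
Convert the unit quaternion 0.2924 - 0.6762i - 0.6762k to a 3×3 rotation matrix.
[[0.0855, 0.3954, 0.9145], [-0.3954, -0.829, 0.3954], [0.9145, -0.3954, 0.0855]]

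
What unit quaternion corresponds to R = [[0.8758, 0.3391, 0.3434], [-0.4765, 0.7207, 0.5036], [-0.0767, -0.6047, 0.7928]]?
0.9205 - 0.301i + 0.1141j - 0.2215k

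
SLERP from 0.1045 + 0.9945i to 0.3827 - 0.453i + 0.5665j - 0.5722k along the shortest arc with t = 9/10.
-0.3473 + 0.5516i - 0.5336j + 0.5389k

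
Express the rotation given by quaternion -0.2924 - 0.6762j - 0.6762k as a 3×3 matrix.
[[-0.829, -0.3954, 0.3954], [0.3954, 0.0855, 0.9145], [-0.3954, 0.9145, 0.0855]]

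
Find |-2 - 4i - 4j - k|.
√37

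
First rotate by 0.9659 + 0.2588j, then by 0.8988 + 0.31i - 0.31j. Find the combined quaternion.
0.9484 + 0.2994i - 0.0668j + 0.0802k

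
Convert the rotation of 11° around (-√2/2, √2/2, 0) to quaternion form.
0.9954 - 0.0678i + 0.0678j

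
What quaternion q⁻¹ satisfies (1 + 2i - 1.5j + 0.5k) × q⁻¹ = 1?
0.1333 - 0.2667i + 0.2j - 0.0667k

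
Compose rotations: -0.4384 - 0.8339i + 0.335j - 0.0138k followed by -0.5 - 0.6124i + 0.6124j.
-0.4966 + 0.677i - 0.4444j + 0.3124k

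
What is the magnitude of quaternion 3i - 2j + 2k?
√17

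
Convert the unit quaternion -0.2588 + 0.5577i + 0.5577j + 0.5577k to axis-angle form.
axis = (√3/3, √3/3, √3/3), θ = 7π/6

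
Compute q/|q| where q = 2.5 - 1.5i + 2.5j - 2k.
0.5774 - 0.3464i + 0.5774j - 0.4619k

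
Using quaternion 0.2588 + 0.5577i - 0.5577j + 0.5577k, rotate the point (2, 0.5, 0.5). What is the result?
(-0.777, -1.244, 1.533)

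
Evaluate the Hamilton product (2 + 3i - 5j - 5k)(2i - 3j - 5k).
-46 + 14i - j - 9k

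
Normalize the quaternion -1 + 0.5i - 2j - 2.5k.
-0.2949 + 0.1474i - 0.5898j - 0.7372k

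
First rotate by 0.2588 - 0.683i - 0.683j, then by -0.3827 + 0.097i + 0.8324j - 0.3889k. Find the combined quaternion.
0.5357 + 0.0209i + 0.7424j + 0.4016k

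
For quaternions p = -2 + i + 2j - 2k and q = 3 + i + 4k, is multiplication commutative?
No: pq = 1 + 9i - 16k ≠ 1 - 7i + 12j - 12k = qp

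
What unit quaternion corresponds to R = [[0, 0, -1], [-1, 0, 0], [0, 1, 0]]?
-0.5 - 0.5i + 0.5j + 0.5k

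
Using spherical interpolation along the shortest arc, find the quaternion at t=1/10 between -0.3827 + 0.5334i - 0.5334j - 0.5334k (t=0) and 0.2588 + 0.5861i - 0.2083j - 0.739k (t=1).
-0.3226 + 0.5542i - 0.5125j - 0.5711k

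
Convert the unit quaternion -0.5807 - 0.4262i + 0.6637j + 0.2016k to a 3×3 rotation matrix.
[[0.0377, -0.3316, -0.9427], [-0.7999, 0.5554, -0.2274], [0.599, 0.7626, -0.2443]]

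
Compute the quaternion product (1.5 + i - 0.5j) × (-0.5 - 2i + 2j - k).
2.25 - 3i + 4.25j - 0.5k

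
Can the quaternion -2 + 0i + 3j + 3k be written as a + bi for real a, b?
No. The quaternion -2 + 3j + 3k has j-coefficient y = 3 and k-coefficient z = 3, not both zero, so it does not lie in the complex subalgebra spanned by 1 and i.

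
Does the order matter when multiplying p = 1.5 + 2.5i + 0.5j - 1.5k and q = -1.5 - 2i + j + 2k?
Yes: pq = 5.25 - 4.25i - 1.25j + 8.75k ≠ 5.25 - 9.25i + 2.75j + 1.75k = qp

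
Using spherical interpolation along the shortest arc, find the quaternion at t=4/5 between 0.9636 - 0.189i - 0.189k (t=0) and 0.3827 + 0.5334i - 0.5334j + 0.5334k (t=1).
0.6204 + 0.4344i - 0.4875j + 0.4344k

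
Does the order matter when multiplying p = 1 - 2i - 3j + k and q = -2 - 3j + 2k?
Yes: pq = -13 + i + 7j + 6k ≠ -13 + 7i - j - 6k = qp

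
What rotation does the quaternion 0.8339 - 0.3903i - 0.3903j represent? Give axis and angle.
axis = (-√2/2, -√2/2, 0), θ = 67°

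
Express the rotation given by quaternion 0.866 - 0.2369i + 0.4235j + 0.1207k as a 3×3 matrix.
[[0.6122, -0.4097, 0.6763], [0.0084, 0.8586, 0.5125], [-0.7907, -0.3081, 0.5291]]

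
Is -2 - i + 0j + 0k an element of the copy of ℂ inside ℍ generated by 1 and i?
Yes. The quaternion -2 - i has j- and k-coefficients y = z = 0, so it lies in the complex subalgebra spanned by 1 and i.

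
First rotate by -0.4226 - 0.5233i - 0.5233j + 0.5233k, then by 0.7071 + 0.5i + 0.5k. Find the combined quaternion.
-0.2988 - 0.3197i - 0.8933j - 0.1029k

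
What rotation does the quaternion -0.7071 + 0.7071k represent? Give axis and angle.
axis = (0, 0, 1), θ = 3π/2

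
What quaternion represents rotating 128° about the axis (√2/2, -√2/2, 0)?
0.4384 + 0.6355i - 0.6355j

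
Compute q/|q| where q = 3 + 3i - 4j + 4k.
0.4243 + 0.4243i - 0.5657j + 0.5657k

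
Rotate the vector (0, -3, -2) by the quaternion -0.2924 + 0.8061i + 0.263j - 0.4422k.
(1.237, 1.594, 2.988)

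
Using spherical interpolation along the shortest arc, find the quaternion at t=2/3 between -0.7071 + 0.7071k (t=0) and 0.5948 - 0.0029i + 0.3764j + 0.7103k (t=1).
0.162 - 0.0024i + 0.3163j + 0.9347k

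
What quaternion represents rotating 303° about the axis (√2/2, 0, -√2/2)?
-0.8788 + 0.3374i - 0.3374k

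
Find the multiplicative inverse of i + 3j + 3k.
-0.0526i - 0.1579j - 0.1579k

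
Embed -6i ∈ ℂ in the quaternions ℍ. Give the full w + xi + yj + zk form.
0 - 6i + 0j + 0k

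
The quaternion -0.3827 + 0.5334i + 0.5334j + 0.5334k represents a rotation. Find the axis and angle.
axis = (√3/3, √3/3, √3/3), θ = 5π/4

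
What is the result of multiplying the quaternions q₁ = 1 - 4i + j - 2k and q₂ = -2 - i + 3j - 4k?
-17 + 9i - 13j - 11k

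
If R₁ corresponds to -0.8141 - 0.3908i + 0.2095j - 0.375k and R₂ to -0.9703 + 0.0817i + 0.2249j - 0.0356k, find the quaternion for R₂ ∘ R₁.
0.7614 + 0.2358i - 0.3418j + 0.4979k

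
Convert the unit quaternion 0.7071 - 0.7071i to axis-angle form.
axis = (-1, 0, 0), θ = π/2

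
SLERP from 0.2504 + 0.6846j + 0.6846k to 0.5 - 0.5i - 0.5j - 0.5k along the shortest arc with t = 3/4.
-0.3305 + 0.4035i + 0.6033j + 0.6033k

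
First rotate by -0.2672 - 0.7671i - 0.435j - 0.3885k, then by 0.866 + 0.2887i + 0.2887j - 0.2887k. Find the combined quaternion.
0.0035 - 0.9792i - 0.1202j - 0.1634k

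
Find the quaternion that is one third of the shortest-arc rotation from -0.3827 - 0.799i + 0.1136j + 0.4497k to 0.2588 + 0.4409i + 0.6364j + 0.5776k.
-0.4386 - 0.8692i - 0.2039j + 0.1024k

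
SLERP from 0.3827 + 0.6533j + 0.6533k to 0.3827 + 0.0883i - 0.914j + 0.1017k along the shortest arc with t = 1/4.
0.1999 - 0.0277i + 0.8334j + 0.5145k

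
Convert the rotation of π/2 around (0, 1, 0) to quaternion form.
0.7071 + 0.7071j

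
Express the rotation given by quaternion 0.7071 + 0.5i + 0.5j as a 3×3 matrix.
[[0.5, 0.5, 0.7071], [0.5, 0.5, -0.7071], [-0.7071, 0.7071, 0]]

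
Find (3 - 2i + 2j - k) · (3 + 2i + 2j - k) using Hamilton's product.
8 + 8j - 14k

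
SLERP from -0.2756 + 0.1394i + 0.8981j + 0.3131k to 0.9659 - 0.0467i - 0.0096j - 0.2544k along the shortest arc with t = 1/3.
-0.616 + 0.1269i + 0.6955j + 0.3474k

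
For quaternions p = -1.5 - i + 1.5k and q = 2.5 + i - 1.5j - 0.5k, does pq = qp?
No: pq = -2 - 1.75i + 3.25j + 6k ≠ -2 - 6.25i + 1.25j + 3k = qp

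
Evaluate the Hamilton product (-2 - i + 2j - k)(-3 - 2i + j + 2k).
4 + 12i - 4j + 2k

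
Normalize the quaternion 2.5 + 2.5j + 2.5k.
0.5774 + 0.5774j + 0.5774k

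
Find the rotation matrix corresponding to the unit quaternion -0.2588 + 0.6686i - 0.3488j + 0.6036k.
[[0.028, -0.154, 0.9877], [-0.7788, -0.6227, -0.075], [0.6266, -0.7671, -0.1374]]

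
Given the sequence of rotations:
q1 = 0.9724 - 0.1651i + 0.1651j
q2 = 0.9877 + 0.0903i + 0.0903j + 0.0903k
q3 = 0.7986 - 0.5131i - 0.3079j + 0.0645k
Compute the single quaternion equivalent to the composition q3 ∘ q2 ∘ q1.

q2 · q1 = 0.9604 - 0.0902i + 0.236j + 0.1176k
q3 · q2 · q1 = 0.7858 - 0.6162i - 0.0527j + 0.007k
0.7858 - 0.6162i - 0.0527j + 0.007k


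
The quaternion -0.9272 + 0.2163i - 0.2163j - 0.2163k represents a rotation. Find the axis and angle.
axis = (√3/3, -√3/3, -√3/3), θ = 316°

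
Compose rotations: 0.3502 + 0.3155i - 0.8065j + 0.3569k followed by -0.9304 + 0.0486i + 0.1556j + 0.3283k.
-0.3328 + 0.0438i + 0.8911j - 0.3054k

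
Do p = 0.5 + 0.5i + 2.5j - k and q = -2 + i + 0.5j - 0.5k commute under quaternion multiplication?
No: pq = -3.25 - 1.25i - 5.5j - 0.5k ≠ -3.25 + 0.25i - 4j + 4k = qp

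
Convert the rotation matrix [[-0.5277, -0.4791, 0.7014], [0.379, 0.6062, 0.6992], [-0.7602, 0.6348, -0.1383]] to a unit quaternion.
0.4848 - 0.0332i + 0.7537j + 0.4425k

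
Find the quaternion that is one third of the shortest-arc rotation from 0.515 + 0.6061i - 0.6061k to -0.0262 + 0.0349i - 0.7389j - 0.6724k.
0.38 + 0.4741i - 0.3019j - 0.7346k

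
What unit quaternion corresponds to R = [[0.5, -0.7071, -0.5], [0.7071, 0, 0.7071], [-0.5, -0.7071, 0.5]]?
0.7071 - 0.5i + 0.5k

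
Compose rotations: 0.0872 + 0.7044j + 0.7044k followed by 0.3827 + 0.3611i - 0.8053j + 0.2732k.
0.4082 - 0.7282i - 0.055j + 0.5478k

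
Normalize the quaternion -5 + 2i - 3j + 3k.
-0.7293 + 0.2917i - 0.4376j + 0.4376k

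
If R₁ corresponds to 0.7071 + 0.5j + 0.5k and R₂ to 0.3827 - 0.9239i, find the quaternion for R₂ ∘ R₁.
0.2706 - 0.6533i + 0.6533j - 0.2706k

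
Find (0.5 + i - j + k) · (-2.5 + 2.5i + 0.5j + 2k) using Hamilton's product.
-5.25 - 3.75i + 3.25j + 1.5k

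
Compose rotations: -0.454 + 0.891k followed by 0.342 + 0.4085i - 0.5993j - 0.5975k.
0.3771 - 0.7194i - 0.0919j + 0.576k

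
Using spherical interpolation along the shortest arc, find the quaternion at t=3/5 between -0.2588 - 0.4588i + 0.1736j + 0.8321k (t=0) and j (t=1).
-0.1393 - 0.2469i + 0.848j + 0.4478k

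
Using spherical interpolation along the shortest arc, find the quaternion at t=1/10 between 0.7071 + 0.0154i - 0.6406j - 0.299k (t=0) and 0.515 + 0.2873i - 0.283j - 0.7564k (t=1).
0.7018 + 0.0451i - 0.616j - 0.355k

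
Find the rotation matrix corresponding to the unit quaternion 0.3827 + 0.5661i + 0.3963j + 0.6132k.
[[-0.0661, -0.0207, 0.9976], [0.918, -0.393, 0.0527], [0.3909, 0.9193, 0.045]]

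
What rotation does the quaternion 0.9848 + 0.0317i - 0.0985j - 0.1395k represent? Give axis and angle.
axis = (0.1825, -0.5671, -0.8032), θ = 20°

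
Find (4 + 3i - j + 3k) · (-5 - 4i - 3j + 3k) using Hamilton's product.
-20 - 25i - 28j - 16k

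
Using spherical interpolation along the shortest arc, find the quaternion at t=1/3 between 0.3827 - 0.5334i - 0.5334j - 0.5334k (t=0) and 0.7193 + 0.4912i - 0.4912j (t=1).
0.6144 - 0.2076i - 0.6342j - 0.4209k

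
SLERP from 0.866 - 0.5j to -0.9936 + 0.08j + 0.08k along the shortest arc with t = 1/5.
0.9067 - 0.4215j - 0.0165k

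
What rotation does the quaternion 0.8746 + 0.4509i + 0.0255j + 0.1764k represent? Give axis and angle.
axis = (0.93, 0.0526, 0.3638), θ = 58°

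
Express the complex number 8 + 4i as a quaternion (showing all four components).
8 + 4i + 0j + 0k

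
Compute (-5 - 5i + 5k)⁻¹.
-0.0667 + 0.0667i - 0.0667k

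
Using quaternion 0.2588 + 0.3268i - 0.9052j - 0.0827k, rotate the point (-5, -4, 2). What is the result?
(4.412, 0.042, -5.053)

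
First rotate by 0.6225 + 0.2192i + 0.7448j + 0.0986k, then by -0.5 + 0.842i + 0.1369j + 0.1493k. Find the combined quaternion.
-0.6125 + 0.3168i - 0.3375j + 0.6408k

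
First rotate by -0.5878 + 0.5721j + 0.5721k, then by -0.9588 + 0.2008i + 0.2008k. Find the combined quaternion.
0.4487 - 0.2329i - 0.6634j - 0.5517k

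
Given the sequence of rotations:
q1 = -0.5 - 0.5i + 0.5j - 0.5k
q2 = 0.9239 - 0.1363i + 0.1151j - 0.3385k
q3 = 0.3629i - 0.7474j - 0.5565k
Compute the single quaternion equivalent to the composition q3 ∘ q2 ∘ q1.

q2 · q1 = -0.7569 - 0.2821i + 0.5055j - 0.3033k
q3 · q2 · q1 = 0.3114 + 0.2333i + 0.8328j + 0.3938k
0.3114 + 0.2333i + 0.8328j + 0.3938k


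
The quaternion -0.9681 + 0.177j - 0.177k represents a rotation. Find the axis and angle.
axis = (0, √2/2, -√2/2), θ = 331°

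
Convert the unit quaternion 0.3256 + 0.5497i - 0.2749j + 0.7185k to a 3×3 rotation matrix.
[[-0.1836, -0.7701, 0.6109], [0.1657, -0.6368, -0.753], [0.9689, -0.0371, 0.2445]]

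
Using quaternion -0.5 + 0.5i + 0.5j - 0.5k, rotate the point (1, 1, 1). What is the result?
(-1, 1, -1)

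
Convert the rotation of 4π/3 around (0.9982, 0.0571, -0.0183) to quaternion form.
-0.5 + 0.8645i + 0.0495j - 0.0158k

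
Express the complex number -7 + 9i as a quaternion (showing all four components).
-7 + 9i + 0j + 0k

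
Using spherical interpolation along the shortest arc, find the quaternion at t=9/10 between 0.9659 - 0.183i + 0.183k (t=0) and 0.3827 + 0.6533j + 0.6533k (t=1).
0.475 - 0.0222i + 0.6109j + 0.6331k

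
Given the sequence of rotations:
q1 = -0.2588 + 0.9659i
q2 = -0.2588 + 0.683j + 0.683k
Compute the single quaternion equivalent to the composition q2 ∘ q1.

q2 · q1 = 0.067 - 0.25i + 0.4829j - 0.8365k
0.067 - 0.25i + 0.4829j - 0.8365k


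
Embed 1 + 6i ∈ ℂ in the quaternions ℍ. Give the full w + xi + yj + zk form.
1 + 6i + 0j + 0k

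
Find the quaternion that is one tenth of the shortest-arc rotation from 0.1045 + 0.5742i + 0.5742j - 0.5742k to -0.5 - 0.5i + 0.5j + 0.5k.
0.164 + 0.6095i + 0.4797j - 0.6095k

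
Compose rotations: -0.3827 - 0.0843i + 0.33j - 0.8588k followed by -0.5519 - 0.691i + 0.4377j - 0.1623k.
-0.1309 - 0.0114i - 0.9294j + 0.345k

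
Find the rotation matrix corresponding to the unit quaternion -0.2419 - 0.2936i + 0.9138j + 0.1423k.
[[-0.7106, -0.4677, -0.5257], [-0.6054, 0.7871, 0.118], [0.3585, 0.4021, -0.8425]]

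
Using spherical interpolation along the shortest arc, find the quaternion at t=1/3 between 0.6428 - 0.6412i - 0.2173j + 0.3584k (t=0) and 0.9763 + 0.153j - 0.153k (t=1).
0.8522 - 0.4713i - 0.1002j + 0.2039k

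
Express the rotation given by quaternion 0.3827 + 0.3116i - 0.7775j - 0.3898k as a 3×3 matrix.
[[-0.5129, -0.1862, -0.838], [-0.7829, 0.5019, 0.3676], [0.3522, 0.8446, -0.4032]]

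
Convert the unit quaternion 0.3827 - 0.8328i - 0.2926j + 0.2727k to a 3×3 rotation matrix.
[[0.68, 0.2786, -0.6782], [0.6961, -0.5358, 0.4778], [-0.2303, -0.797, -0.5583]]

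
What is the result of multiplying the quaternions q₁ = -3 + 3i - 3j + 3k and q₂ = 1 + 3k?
-12 - 6i - 12j - 6k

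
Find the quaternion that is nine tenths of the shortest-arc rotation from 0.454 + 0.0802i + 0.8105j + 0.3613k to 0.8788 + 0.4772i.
0.882 + 0.4583i + 0.1006j + 0.0448k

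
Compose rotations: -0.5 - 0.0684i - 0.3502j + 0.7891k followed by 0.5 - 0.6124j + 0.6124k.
-0.9477 - 0.303i + 0.0892j + 0.0465k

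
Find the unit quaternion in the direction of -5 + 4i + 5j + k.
-0.6108 + 0.4887i + 0.6108j + 0.1222k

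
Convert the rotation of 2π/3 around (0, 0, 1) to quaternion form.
0.5 + 0.866k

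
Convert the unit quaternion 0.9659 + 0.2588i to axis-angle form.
axis = (1, 0, 0), θ = π/6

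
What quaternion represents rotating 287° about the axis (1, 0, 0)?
-0.8039 + 0.5948i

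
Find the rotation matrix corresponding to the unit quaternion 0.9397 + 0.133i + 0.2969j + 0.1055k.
[[0.8014, -0.1193, 0.5861], [0.2773, 0.9424, -0.1873], [-0.5299, 0.3126, 0.7883]]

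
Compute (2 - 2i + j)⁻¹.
0.2222 + 0.2222i - 0.1111j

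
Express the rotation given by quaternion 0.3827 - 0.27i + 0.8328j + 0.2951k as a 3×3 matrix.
[[-0.5613, -0.6756, 0.4781], [-0.2238, 0.68, 0.6982], [-0.7968, 0.2849, -0.5329]]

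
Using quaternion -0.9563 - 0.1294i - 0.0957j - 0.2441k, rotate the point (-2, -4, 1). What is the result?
(0.29, -4.573, 0.011)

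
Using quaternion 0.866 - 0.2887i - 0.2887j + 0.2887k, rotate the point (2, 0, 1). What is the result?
(0.666, 1.667, 1.333)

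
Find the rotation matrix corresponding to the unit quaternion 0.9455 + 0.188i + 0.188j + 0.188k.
[[0.8586, -0.2848, 0.4262], [0.4262, 0.8586, -0.2848], [-0.2848, 0.4262, 0.8586]]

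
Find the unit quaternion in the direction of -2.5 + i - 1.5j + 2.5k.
-0.6299 + 0.252i - 0.378j + 0.6299k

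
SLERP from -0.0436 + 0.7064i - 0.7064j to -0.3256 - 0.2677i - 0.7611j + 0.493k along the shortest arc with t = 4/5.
-0.2973 - 0.0551i - 0.849j + 0.4333k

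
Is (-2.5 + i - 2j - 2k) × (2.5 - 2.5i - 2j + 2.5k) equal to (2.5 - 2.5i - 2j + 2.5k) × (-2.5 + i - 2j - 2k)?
No: pq = -2.75 - 0.25i + 2.5j - 18.25k ≠ -2.75 + 17.75i - 2.5j - 4.25k = qp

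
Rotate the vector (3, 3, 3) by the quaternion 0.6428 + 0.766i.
(3, -3.475, 2.434)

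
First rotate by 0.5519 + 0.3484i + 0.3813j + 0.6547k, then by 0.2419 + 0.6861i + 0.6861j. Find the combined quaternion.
-0.3671 + 0.9121i + 0.0217j + 0.1809k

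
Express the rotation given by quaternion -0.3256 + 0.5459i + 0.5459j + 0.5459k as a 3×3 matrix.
[[-0.192, 0.9515, 0.2405], [0.2405, -0.192, 0.9515], [0.9515, 0.2405, -0.192]]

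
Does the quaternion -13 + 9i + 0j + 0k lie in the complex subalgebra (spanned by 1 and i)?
Yes. The quaternion -13 + 9i has j- and k-coefficients y = z = 0, so it lies in the complex subalgebra spanned by 1 and i.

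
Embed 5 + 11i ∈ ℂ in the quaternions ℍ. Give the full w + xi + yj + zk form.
5 + 11i + 0j + 0k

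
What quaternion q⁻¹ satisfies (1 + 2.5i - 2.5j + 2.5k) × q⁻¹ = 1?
0.0506 - 0.1266i + 0.1266j - 0.1266k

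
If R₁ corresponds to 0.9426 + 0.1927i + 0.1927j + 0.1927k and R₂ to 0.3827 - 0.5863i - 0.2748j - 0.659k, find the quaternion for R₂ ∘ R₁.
0.6537 - 0.4049i - 0.1993j - 0.6075k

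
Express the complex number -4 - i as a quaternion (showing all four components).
-4 - i + 0j + 0k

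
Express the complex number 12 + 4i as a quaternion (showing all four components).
12 + 4i + 0j + 0k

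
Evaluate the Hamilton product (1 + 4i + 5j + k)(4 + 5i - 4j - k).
5 + 20i + 25j - 38k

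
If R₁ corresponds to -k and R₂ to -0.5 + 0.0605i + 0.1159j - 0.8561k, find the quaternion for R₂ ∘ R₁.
-0.8561 - 0.1159i + 0.0605j + 0.5k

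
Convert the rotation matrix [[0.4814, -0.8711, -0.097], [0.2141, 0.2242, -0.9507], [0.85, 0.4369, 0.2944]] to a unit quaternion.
0.7071 + 0.4906i - 0.3348j + 0.3837k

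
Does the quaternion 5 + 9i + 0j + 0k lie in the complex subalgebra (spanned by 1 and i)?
Yes. The quaternion 5 + 9i has j- and k-coefficients y = z = 0, so it lies in the complex subalgebra spanned by 1 and i.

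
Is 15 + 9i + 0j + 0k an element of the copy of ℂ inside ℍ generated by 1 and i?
Yes. The quaternion 15 + 9i has j- and k-coefficients y = z = 0, so it lies in the complex subalgebra spanned by 1 and i.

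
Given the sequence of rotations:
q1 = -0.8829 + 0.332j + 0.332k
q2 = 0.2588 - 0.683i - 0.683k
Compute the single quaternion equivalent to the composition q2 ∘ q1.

q2 · q1 = -0.0017 + 0.8298i + 0.3127j + 0.4622k
-0.0017 + 0.8298i + 0.3127j + 0.4622k


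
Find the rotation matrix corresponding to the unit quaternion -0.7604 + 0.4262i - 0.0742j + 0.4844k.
[[0.5197, 0.6734, 0.5257], [-0.7999, 0.1674, 0.5763], [0.3001, -0.72, 0.6257]]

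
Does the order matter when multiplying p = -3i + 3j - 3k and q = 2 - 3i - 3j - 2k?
Yes: pq = -6 - 21i + 9j + 12k ≠ -6 + 9i + 3j - 24k = qp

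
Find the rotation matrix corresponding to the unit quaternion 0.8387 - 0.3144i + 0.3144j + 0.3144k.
[[0.6046, -0.7251, 0.3297], [0.3297, 0.6046, 0.7251], [-0.7251, -0.3297, 0.6046]]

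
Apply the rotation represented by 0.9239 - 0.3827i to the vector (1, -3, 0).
(1, -2.121, 2.121)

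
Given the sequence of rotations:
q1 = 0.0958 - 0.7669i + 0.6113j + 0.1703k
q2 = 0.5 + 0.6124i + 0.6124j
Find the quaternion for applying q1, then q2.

q2 · q1 = 0.1432 - 0.2205i + 0.26j + 0.9292k
0.1432 - 0.2205i + 0.26j + 0.9292k


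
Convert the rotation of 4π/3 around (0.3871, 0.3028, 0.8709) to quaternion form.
-0.5 + 0.3352i + 0.2622j + 0.7542k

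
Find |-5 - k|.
√26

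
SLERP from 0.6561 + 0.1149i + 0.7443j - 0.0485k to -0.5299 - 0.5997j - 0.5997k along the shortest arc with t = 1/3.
0.6484 + 0.0802i + 0.735j + 0.1814k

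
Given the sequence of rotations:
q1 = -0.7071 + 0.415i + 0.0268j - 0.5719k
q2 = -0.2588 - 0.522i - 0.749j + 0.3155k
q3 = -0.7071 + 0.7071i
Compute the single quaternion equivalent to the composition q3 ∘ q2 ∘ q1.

q2 · q1 = 0.6001 + 0.6816i + 0.3551j + 0.2218k
q3 · q2 · q1 = -0.9063 - 0.0576i - 0.4079j + 0.0943k
-0.9063 - 0.0576i - 0.4079j + 0.0943k


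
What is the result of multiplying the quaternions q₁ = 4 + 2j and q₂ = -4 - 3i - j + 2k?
-14 - 8i - 12j + 14k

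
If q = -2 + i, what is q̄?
-2 - i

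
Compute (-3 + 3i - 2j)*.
-3 - 3i + 2j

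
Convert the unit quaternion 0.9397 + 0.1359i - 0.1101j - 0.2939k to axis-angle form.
axis = (0.3974, -0.3219, -0.8593), θ = 40°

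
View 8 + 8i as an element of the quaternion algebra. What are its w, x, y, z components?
8 + 8i + 0j + 0k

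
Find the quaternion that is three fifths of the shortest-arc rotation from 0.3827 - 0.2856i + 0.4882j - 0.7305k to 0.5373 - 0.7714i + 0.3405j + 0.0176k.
0.5313 - 0.6424i + 0.4488j - 0.3217k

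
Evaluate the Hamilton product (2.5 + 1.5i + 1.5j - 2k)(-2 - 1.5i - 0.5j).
-2 - 7.75i - 1.25j + 5.5k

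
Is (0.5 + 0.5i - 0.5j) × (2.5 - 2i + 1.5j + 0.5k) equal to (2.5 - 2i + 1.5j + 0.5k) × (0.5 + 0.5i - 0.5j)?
No: pq = 3 - 0.75j ≠ 3 + 0.5i - 0.25j + 0.5k = qp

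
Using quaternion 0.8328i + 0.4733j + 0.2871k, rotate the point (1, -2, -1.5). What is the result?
(-1.907, 1.485, 1.187)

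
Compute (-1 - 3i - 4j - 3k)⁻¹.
-0.0286 + 0.0857i + 0.1143j + 0.0857k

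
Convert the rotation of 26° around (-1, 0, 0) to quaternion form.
0.9744 - 0.225i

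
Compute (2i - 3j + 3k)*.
-2i + 3j - 3k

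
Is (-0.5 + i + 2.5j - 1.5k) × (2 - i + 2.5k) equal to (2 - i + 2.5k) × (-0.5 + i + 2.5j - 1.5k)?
No: pq = 3.75 + 8.75i + 4j - 1.75k ≠ 3.75 - 3.75i + 6j - 6.75k = qp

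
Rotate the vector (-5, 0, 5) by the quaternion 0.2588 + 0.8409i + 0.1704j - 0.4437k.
(-6.031, -3.217, 1.811)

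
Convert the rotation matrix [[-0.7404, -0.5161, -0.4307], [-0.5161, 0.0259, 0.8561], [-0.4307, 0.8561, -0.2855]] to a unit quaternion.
-0.3603i + 0.7162j + 0.5977k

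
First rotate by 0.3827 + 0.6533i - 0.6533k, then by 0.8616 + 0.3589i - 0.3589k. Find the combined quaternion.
-0.1392 + 0.7002i - 0.7002k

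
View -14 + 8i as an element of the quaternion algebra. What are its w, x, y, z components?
-14 + 8i + 0j + 0k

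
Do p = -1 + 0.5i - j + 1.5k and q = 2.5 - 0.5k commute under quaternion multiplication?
No: pq = -1.75 + 1.75i - 2.25j + 4.25k ≠ -1.75 + 0.75i - 2.75j + 4.25k = qp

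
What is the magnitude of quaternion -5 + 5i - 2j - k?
√55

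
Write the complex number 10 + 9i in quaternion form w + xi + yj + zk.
10 + 9i + 0j + 0k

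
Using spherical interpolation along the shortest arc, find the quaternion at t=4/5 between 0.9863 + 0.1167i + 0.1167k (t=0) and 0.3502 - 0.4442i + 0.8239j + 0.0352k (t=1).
0.5709 - 0.3645i + 0.733j + 0.062k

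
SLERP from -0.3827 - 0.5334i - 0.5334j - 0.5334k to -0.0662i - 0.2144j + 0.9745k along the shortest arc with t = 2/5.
-0.2701 - 0.3437i - 0.2705j - 0.8577k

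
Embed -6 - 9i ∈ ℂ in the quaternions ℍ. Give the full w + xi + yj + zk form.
-6 - 9i + 0j + 0k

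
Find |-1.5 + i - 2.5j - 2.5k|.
3.969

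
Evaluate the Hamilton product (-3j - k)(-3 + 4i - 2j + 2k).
-4 - 8i + 5j + 15k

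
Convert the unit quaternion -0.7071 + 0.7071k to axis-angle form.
axis = (0, 0, 1), θ = 3π/2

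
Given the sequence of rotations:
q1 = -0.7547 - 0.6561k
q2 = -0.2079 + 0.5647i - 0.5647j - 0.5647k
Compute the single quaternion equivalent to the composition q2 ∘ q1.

q2 · q1 = -0.2136 - 0.0557i + 0.7967j + 0.5626k
-0.2136 - 0.0557i + 0.7967j + 0.5626k


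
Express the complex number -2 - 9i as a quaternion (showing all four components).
-2 - 9i + 0j + 0k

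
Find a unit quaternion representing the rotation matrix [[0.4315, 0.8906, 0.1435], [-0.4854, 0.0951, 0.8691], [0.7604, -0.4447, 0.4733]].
0.7071 - 0.4645i - 0.2181j - 0.4865k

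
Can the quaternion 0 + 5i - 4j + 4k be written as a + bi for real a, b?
No. The quaternion 5i - 4j + 4k has j-coefficient y = -4 and k-coefficient z = 4, not both zero, so it does not lie in the complex subalgebra spanned by 1 and i.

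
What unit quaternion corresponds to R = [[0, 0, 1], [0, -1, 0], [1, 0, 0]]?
0.7071i + 0.7071k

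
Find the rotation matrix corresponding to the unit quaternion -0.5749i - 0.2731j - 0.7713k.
[[-0.339, 0.314, 0.8868], [0.314, -0.8508, 0.4213], [0.8868, 0.4213, 0.1898]]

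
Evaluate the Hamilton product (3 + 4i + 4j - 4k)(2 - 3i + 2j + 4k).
26 + 23i + 10j + 24k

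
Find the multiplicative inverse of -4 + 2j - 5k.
-0.0889 - 0.0444j + 0.1111k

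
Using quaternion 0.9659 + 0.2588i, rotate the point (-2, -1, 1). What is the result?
(-2, -1.366, 0.366)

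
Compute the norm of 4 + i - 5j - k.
√43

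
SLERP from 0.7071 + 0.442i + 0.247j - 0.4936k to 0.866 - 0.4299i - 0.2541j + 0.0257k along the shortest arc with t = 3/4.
0.9561 - 0.2214i - 0.1354j - 0.1359k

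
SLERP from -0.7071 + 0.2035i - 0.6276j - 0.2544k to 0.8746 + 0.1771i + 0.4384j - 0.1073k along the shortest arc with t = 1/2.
-0.8267 + 0.0138i - 0.5572j - 0.0769k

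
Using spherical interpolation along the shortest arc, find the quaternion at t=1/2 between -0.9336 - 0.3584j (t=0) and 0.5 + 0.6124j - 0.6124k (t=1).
-0.7806 - 0.5286j + 0.3335k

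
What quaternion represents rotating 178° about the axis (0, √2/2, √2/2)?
0.0175 + 0.707j + 0.707k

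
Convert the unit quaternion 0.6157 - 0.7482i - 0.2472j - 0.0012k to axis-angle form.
axis = (-0.9495, -0.3137, -0.0015), θ = 104°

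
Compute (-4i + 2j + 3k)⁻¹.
0.1379i - 0.069j - 0.1034k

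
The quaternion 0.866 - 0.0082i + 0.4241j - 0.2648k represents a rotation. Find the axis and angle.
axis = (-0.0164, 0.8481, -0.5296), θ = π/3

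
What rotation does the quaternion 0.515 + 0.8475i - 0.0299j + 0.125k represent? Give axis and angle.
axis = (0.9887, -0.0349, 0.1458), θ = 118°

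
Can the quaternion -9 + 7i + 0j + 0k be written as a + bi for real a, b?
Yes. The quaternion -9 + 7i has j- and k-coefficients y = z = 0, so it lies in the complex subalgebra spanned by 1 and i.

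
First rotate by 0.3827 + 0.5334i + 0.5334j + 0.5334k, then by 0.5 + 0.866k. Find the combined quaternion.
-0.2706 - 0.1952i + 0.7286j + 0.5981k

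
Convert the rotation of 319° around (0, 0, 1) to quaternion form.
-0.9367 + 0.3502k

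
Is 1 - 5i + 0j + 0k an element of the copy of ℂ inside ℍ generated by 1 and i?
Yes. The quaternion 1 - 5i has j- and k-coefficients y = z = 0, so it lies in the complex subalgebra spanned by 1 and i.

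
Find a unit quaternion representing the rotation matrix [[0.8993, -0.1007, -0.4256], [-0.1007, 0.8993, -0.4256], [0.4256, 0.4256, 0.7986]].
0.9483 + 0.2244i - 0.2244j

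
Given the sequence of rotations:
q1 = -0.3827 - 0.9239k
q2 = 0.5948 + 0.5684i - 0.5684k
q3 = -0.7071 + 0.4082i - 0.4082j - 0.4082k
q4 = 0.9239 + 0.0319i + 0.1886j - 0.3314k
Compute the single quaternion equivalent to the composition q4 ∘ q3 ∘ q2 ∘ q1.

q2 · q1 = -0.7528 - 0.2175i + 0.5251j - 0.332k
q3 · q2 · q1 = 0.6999 + 0.1964i + 0.1603j + 0.6676k
q4 · q3 · q2 · q1 = 0.8314 + 0.3828i + 0.1937j + 0.3529k
0.8314 + 0.3828i + 0.1937j + 0.3529k


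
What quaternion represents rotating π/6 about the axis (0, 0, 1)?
0.9659 + 0.2588k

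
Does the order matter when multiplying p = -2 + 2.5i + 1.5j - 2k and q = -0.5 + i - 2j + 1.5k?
Yes: pq = 4.5 - 5i - 2.5j - 8.5k ≠ 4.5 - 1.5i + 9j + 4.5k = qp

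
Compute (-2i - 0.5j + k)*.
2i + 0.5j - k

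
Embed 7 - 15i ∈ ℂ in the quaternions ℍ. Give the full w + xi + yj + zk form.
7 - 15i + 0j + 0k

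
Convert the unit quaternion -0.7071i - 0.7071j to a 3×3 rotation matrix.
[[0, 1, 0], [1, 0, 0], [0, 0, -1]]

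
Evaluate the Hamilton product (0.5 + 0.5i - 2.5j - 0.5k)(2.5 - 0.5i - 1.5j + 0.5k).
-2 - i - 7j - 3k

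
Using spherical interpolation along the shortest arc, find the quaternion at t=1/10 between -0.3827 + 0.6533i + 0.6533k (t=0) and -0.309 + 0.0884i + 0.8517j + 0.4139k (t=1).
-0.3974 + 0.6242i + 0.1052j + 0.6644k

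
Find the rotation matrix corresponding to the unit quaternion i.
[[1, 0, 0], [0, -1, 0], [0, 0, -1]]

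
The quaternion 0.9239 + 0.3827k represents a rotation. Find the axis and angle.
axis = (0, 0, 1), θ = π/4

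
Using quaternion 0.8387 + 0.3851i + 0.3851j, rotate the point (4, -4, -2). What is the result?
(0.335, -0.335, -5.981)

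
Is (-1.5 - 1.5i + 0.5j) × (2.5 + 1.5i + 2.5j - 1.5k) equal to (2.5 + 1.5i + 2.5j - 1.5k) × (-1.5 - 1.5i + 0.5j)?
No: pq = -2.75 - 6.75i - 4.75j - 2.25k ≠ -2.75 - 5.25i - 0.25j + 6.75k = qp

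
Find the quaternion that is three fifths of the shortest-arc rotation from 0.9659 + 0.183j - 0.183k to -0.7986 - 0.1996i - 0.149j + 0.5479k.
0.8876 + 0.1224i + 0.1668j - 0.4115k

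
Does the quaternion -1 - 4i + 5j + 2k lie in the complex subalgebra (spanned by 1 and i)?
No. The quaternion -1 - 4i + 5j + 2k has j-coefficient y = 5 and k-coefficient z = 2, not both zero, so it does not lie in the complex subalgebra spanned by 1 and i.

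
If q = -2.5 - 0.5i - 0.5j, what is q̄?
-2.5 + 0.5i + 0.5j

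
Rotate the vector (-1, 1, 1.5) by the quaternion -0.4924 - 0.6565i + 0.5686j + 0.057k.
(-1.99, 0.062, -0.537)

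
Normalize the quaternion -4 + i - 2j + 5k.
-0.5898 + 0.1474i - 0.2949j + 0.7372k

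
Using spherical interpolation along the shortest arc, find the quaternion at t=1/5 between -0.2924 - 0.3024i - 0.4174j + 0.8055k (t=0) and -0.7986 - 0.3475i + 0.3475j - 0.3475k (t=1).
-0.0377 - 0.1795i - 0.4906j + 0.8519k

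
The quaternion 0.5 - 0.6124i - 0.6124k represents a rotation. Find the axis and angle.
axis = (-√2/2, 0, -√2/2), θ = 2π/3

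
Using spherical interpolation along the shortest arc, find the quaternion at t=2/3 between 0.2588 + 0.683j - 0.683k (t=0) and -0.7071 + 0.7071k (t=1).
0.6007 + 0.2536j - 0.7582k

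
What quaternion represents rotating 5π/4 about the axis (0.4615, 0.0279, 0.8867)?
-0.3827 + 0.4264i + 0.0258j + 0.8192k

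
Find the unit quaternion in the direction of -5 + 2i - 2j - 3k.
-0.7715 + 0.3086i - 0.3086j - 0.4629k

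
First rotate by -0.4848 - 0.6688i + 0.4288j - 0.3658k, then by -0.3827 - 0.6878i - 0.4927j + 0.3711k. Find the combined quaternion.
0.0726 + 0.6105i - 0.425j - 0.6644k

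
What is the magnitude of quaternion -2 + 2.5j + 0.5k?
3.24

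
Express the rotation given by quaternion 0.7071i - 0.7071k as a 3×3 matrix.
[[0, 0, -1], [0, -1, 0], [-1, 0, 0]]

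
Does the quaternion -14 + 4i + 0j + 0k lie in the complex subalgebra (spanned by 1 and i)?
Yes. The quaternion -14 + 4i has j- and k-coefficients y = z = 0, so it lies in the complex subalgebra spanned by 1 and i.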